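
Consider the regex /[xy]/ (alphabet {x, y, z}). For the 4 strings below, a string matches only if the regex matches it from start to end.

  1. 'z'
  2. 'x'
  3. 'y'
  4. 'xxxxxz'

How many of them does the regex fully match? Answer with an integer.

2

1 → no match
2 → match
3 → match
4 → no match
Total matched: 2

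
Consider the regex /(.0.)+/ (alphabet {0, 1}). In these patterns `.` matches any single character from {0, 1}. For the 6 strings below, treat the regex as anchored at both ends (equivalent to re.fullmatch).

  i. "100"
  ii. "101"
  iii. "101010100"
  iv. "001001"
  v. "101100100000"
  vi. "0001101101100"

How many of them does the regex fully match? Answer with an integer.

i → match
ii → match
iii → no match
iv → match
v → match
vi → no match
Total matched: 4

4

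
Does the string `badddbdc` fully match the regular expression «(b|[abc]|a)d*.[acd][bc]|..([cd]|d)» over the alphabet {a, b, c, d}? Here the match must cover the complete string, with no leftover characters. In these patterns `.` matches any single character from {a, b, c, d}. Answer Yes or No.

No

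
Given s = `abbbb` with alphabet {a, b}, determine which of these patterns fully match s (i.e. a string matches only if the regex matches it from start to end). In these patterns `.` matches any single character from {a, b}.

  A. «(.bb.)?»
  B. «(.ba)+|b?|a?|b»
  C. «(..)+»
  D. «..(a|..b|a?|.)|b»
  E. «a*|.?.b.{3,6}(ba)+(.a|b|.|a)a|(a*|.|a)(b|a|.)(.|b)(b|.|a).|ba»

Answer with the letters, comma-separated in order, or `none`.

D, E

A → no match
B → no match
C → no match
D → match
E → match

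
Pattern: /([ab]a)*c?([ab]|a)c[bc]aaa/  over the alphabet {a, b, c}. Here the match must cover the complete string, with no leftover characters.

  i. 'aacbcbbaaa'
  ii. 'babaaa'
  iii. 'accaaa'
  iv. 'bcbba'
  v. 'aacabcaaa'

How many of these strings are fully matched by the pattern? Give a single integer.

i → no match
ii → no match
iii → match
iv → no match — must end with 'aaa'
v → no match
Total matched: 1

1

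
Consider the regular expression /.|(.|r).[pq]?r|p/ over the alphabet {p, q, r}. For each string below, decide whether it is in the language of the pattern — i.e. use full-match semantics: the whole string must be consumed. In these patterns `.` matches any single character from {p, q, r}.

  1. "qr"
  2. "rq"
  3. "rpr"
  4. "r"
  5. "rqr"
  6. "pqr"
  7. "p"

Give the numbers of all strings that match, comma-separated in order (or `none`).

1 → no match
2 → no match
3 → match
4 → match
5 → match
6 → match
7 → match

3, 4, 5, 6, 7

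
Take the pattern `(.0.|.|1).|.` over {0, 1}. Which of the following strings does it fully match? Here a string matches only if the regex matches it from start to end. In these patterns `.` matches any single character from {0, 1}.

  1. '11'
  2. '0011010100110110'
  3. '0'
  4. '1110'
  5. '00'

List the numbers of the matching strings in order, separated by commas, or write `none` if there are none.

1. '11' → match
2 → no match
3. '0' → match
4. '1110' → no match
5. '00' → match

1, 3, 5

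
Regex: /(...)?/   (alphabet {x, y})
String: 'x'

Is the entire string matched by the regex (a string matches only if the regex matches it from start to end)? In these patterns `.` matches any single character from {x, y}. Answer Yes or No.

No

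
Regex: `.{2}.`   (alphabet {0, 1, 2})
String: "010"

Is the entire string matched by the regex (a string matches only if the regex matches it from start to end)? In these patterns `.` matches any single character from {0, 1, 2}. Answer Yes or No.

Yes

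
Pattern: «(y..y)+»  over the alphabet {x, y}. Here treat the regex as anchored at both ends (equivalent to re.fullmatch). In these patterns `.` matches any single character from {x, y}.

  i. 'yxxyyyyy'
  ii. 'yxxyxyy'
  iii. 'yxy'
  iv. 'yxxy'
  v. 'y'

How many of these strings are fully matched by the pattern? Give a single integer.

2

i → match
ii → no match
iii → no match
iv → match
v → no match
Total matched: 2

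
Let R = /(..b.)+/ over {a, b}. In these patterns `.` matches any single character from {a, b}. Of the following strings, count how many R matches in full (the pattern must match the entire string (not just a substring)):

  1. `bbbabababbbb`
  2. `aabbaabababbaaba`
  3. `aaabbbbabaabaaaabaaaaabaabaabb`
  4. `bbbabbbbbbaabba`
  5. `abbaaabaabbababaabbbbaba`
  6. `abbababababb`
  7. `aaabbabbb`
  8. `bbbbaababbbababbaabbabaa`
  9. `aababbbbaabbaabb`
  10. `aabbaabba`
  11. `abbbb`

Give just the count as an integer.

1 → match
2 → match
3 → no match
4 → no match
5 → match
6 → match
7 → no match
8 → no match
9 → match
10 → no match
11 → no match
Total matched: 5

5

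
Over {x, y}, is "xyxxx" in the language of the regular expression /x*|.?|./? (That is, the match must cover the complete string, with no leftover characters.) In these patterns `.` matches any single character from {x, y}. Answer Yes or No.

No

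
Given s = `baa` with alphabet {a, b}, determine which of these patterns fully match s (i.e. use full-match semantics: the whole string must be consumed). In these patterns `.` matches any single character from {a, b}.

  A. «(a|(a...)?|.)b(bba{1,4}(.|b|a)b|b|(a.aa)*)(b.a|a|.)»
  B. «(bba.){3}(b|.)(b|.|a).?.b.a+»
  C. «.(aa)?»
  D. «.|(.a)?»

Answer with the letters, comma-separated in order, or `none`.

A → no match
B → no match — must start with `bba`
C → match
D → no match

C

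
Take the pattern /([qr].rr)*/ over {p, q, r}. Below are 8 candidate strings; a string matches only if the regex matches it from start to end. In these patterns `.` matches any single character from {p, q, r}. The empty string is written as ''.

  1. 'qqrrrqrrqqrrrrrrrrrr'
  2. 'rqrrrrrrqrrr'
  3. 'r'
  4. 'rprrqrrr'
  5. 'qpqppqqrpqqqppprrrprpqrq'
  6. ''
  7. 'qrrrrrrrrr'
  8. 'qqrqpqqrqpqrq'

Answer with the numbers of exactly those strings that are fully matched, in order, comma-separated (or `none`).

1 → match
2 → match
3 → no match
4 → match
5 → no match
6 → match
7 → no match
8 → no match

1, 2, 4, 6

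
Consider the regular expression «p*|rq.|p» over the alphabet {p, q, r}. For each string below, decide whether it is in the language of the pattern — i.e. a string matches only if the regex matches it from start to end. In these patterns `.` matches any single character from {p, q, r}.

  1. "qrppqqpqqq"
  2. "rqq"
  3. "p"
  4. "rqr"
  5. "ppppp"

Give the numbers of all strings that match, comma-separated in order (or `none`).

2, 3, 4, 5

1 → no match
2 → match
3 → match
4 → match
5 → match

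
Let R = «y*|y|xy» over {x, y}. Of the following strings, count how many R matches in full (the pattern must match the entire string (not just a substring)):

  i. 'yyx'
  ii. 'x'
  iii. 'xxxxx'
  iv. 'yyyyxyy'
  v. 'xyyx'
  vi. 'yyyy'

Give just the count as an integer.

i → no match
ii → no match
iii → no match
iv → no match
v → no match
vi → match
Total matched: 1

1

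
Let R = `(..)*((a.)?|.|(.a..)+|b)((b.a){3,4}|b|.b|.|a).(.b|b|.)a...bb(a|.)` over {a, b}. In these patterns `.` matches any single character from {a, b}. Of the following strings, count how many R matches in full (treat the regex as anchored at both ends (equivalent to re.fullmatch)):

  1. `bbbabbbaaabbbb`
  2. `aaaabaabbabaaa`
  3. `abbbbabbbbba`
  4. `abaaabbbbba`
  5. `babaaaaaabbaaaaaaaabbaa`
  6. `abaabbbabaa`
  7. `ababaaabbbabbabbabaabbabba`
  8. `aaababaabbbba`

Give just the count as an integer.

5

1 → match
2 → no match
3 → match
4 → match
5 → no match
6 → no match
7 → match
8 → match
Total matched: 5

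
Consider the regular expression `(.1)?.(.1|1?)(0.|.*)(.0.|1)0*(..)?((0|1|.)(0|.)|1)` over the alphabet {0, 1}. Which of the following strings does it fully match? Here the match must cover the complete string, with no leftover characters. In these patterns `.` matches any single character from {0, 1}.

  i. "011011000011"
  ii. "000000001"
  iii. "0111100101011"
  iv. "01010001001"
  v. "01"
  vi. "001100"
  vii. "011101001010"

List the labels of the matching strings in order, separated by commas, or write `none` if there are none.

i, ii, iii, iv, vi, vii

i. "011011000011" → match
ii. "000000001" → match
iii → match
iv. "01010001001" → match
v. "01" → no match
vi. "001100" → match
vii. "011101001010" → match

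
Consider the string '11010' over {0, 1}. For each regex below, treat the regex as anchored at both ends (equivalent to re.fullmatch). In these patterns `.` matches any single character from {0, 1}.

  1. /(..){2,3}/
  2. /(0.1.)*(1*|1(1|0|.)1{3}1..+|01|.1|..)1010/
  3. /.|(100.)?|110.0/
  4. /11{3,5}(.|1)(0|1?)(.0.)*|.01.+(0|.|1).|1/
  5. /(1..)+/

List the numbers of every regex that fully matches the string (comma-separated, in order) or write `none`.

1 → no match
2 → match
3 → match
4 → no match
5 → no match

2, 3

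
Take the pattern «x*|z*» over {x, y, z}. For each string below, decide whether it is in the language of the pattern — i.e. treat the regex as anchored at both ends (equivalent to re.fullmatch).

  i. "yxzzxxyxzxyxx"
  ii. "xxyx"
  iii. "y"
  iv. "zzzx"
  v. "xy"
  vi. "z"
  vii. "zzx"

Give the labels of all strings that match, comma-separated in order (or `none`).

vi

i → no match
ii → no match
iii → no match
iv → no match
v → no match
vi → match
vii → no match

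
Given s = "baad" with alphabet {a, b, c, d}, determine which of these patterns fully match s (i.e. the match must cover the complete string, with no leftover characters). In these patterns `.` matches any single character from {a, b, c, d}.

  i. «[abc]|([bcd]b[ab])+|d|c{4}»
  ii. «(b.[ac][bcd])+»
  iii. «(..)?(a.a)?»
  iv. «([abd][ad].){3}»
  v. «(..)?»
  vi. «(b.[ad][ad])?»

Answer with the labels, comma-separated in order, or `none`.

ii, vi

i → no match
ii → match
iii → no match
iv → no match
v → no match
vi → match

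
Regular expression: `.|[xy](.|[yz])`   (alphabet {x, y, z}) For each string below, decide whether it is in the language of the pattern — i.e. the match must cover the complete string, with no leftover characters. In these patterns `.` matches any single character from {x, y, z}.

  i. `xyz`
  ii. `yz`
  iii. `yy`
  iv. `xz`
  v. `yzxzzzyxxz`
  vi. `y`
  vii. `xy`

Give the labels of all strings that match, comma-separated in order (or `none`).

ii, iii, iv, vi, vii

i. `xyz` → no match
ii. `yz` → match
iii. `yy` → match
iv. `xz` → match
v. `yzxzzzyxxz` → no match
vi. `y` → match
vii. `xy` → match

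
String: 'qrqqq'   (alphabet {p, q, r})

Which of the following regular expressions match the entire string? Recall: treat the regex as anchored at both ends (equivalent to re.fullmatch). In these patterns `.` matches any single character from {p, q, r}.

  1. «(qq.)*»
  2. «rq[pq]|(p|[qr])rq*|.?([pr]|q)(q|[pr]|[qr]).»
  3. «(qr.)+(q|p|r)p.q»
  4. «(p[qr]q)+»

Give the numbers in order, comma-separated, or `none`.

1 → no match
2 → match
3 → no match
4 → no match — must start with 'p'

2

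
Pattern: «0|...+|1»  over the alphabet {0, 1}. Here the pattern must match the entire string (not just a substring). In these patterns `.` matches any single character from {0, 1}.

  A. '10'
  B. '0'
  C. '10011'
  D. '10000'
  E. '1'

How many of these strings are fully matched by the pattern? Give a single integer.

4

A → no match
B → match
C → match
D → match
E → match
Total matched: 4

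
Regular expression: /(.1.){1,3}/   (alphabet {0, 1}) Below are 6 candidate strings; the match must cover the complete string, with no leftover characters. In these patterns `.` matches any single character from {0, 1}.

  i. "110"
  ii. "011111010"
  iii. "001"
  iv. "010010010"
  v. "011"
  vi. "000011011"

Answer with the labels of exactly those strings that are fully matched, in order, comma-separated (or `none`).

i → match
ii → match
iii → no match
iv → match
v → match
vi → no match

i, ii, iv, v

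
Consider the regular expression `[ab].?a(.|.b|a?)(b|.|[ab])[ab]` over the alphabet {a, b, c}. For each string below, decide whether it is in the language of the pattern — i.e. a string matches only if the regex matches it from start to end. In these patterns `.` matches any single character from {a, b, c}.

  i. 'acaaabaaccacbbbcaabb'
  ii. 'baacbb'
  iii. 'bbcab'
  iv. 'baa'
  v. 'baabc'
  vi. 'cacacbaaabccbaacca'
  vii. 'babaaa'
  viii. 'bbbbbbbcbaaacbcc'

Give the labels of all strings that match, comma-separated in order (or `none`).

ii

i → no match
ii → match
iii → no match
iv → no match
v → no match
vi → no match
vii → no match
viii → no match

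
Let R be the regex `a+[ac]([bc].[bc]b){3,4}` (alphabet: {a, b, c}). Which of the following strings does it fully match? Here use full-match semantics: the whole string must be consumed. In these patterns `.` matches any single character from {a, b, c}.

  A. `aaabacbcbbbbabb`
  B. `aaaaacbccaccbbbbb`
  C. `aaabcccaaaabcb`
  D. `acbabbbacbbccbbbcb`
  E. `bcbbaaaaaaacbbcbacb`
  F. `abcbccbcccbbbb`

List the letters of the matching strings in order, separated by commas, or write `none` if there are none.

A, D

A → match
B → no match
C → no match
D → match
E → no match — must start with `a`
F → no match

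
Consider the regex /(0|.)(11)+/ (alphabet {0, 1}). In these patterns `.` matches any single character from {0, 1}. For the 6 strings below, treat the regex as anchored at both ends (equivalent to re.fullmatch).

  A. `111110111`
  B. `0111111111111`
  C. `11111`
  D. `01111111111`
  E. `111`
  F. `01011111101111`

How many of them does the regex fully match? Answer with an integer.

4

A → no match
B → match
C → match
D → match
E → match
F → no match
Total matched: 4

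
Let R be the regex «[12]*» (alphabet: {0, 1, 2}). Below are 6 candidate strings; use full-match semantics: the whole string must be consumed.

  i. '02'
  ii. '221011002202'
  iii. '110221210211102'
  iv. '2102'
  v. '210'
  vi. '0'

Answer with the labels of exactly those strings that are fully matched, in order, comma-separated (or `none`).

none

i → no match
ii → no match
iii → no match
iv → no match
v → no match
vi → no match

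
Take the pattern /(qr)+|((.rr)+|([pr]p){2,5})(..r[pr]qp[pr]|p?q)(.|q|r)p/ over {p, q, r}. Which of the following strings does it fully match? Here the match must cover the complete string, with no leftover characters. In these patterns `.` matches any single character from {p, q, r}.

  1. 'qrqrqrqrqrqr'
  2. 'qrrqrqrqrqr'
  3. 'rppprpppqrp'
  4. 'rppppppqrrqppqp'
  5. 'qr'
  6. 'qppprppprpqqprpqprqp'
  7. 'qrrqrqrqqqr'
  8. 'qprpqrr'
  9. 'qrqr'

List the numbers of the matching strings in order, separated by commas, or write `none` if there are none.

1, 3, 4, 5, 9

1. 'qrqrqrqrqrqr' → match
2. 'qrrqrqrqrqr' → no match
3. 'rppprpppqrp' → match
4 → match
5. 'qr' → match
6 → no match
7. 'qrrqrqrqqqr' → no match
8. 'qprpqrr' → no match
9. 'qrqr' → match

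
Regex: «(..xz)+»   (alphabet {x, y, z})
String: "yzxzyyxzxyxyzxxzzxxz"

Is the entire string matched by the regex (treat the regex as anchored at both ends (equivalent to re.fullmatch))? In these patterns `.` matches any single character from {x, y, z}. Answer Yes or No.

No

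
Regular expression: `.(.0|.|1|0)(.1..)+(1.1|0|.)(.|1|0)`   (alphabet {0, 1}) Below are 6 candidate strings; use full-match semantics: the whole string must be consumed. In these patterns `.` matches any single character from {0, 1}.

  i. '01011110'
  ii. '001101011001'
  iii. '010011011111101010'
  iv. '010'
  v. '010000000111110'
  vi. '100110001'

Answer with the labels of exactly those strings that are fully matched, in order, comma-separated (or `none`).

i → match
ii → match
iii → no match
iv → no match
v → no match
vi → match

i, ii, vi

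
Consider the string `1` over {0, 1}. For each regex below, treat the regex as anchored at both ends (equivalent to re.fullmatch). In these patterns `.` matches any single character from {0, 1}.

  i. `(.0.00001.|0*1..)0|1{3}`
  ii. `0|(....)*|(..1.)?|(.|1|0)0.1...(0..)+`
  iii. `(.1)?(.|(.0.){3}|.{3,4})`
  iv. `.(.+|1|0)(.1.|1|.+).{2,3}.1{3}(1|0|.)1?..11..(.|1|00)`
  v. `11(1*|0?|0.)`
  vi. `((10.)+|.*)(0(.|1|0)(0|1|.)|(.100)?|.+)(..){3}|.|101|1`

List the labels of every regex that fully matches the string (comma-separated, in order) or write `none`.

iii, vi

i → no match
ii → no match
iii → match
iv → no match
v → no match — must start with `11`
vi → match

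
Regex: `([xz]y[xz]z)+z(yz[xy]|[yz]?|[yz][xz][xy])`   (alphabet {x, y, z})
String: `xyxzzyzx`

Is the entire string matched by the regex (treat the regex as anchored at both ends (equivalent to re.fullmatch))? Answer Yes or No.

Yes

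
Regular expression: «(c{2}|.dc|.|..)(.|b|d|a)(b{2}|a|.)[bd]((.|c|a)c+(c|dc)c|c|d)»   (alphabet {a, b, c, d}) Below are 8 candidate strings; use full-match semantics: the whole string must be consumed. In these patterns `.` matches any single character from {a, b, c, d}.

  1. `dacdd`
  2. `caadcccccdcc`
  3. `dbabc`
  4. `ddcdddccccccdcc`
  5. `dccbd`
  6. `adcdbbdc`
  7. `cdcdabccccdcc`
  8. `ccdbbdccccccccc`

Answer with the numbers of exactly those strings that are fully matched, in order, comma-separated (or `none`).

1 → match
2 → match
3 → match
4 → match
5 → match
6 → match
7 → match
8 → match

1, 2, 3, 4, 5, 6, 7, 8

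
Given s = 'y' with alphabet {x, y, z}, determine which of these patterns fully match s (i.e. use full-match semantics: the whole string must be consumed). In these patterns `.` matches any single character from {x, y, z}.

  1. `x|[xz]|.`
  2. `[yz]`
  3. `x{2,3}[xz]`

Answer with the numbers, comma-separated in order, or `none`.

1, 2

1 → match
2 → match
3 → no match — must start with 'x'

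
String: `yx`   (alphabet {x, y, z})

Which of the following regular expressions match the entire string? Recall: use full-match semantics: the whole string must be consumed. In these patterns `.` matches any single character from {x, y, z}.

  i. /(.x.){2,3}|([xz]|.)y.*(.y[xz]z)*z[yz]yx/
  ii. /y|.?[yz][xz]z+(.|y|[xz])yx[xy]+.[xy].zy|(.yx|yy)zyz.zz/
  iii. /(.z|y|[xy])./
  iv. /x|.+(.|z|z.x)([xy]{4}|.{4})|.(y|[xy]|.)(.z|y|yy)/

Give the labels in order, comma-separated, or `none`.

iii

i → no match
ii → no match
iii → match
iv → no match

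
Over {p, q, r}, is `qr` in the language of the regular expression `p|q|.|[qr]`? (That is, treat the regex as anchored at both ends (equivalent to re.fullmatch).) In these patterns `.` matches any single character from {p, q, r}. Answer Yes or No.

No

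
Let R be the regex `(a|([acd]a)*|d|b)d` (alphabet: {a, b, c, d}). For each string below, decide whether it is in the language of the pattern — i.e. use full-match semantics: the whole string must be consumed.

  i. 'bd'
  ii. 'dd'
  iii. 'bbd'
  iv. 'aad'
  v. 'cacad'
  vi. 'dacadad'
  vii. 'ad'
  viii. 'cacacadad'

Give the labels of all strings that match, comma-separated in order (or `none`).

i. 'bd' → match
ii. 'dd' → match
iii. 'bbd' → no match
iv. 'aad' → match
v. 'cacad' → match
vi. 'dacadad' → match
vii. 'ad' → match
viii. 'cacacadad' → match

i, ii, iv, v, vi, vii, viii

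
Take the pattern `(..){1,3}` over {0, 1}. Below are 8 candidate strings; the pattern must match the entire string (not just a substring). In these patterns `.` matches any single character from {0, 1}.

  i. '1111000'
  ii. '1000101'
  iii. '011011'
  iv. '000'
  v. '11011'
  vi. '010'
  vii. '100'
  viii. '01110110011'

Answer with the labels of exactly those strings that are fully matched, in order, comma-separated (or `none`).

iii

i → no match
ii → no match
iii → match
iv → no match
v → no match
vi → no match
vii → no match
viii → no match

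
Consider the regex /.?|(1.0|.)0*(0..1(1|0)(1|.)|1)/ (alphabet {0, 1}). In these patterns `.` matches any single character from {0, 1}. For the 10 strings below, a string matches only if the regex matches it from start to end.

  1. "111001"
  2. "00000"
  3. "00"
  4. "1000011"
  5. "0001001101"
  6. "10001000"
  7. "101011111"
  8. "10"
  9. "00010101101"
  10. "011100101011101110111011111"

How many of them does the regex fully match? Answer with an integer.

0

1 → no match
2 → no match
3 → no match
4 → no match
5 → no match
6 → no match
7 → no match
8 → no match
9 → no match
10 → no match
Total matched: 0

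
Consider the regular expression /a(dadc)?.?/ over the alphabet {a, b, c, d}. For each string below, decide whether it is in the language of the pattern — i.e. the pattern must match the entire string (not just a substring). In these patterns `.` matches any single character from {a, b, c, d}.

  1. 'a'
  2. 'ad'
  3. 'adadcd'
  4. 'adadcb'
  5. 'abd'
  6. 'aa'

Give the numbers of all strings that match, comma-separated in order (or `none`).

1, 2, 3, 4, 6

1 → match
2 → match
3 → match
4 → match
5 → no match
6 → match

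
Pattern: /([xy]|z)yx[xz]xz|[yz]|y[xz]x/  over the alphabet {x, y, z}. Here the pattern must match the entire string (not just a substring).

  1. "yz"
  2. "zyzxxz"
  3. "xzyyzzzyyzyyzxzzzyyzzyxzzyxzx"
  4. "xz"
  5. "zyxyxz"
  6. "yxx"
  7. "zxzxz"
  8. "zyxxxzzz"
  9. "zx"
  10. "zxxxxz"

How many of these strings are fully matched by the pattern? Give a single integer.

1 → no match
2 → no match
3 → no match
4 → no match
5 → no match
6 → match
7 → no match
8 → no match
9 → no match
10 → no match
Total matched: 1

1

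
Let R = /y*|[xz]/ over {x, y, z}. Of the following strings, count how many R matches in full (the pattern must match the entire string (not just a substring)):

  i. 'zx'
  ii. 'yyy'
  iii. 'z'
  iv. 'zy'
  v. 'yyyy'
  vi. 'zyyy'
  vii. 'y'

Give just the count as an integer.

4

i → no match
ii → match
iii → match
iv → no match
v → match
vi → no match
vii → match
Total matched: 4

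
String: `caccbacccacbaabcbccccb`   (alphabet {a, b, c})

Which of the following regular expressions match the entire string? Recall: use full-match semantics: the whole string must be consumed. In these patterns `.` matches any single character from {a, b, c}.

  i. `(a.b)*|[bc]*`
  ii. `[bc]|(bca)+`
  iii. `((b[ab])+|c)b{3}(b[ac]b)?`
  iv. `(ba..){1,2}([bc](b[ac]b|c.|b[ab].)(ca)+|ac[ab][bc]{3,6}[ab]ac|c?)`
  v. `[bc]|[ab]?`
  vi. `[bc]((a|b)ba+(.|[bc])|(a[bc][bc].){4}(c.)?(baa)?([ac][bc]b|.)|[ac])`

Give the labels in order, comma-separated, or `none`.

i → no match
ii → no match
iii → no match
iv → no match — must start with `ba`
v → no match
vi → match

vi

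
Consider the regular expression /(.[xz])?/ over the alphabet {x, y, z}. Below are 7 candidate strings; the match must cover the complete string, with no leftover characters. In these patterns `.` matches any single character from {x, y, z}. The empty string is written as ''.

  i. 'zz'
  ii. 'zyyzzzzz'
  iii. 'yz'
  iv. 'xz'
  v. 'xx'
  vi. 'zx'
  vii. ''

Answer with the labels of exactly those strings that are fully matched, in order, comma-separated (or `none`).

i, iii, iv, v, vi, vii

i. 'zz' → match
ii. 'zyyzzzzz' → no match
iii. 'yz' → match
iv. 'xz' → match
v. 'xx' → match
vi. 'zx' → match
vii. '' → match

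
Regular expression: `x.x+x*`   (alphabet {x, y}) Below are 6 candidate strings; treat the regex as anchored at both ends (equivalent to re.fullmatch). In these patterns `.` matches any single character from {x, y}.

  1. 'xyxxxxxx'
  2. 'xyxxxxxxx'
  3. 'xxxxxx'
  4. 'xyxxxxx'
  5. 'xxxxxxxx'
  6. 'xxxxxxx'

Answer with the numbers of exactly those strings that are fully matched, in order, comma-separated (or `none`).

1, 2, 3, 4, 5, 6

1 → match
2 → match
3 → match
4 → match
5 → match
6 → match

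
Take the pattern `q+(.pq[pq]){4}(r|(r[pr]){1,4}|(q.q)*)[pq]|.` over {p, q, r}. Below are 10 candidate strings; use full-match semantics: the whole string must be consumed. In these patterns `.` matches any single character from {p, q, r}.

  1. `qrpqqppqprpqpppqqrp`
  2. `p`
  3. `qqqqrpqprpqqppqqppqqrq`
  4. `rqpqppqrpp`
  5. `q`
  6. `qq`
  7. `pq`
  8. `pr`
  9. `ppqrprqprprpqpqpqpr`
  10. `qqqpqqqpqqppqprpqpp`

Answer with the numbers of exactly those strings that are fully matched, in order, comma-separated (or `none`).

1 → match
2. `p` → match
3 → match
4. `rqpqppqrpp` → no match
5. `q` → match
6. `qq` → no match
7. `pq` → no match
8. `pr` → no match
9 → no match
10 → match

1, 2, 3, 5, 10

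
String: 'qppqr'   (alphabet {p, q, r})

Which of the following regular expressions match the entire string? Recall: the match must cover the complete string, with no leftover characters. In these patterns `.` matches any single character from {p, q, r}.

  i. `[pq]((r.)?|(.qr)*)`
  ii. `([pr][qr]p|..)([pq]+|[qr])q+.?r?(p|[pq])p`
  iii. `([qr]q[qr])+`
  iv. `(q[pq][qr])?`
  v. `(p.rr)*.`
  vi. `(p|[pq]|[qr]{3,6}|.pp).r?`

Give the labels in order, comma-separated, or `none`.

vi

i → no match
ii → no match — must end with 'p'
iii → no match
iv → no match
v → no match
vi → match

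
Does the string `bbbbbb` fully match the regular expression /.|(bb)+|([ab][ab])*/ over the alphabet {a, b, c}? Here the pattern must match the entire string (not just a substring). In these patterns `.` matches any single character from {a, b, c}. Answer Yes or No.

Yes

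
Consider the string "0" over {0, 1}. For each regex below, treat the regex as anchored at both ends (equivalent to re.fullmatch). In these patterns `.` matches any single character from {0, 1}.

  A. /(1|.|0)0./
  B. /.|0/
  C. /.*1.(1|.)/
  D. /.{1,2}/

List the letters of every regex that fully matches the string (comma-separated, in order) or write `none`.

B, D

A → no match
B → match
C → no match
D → match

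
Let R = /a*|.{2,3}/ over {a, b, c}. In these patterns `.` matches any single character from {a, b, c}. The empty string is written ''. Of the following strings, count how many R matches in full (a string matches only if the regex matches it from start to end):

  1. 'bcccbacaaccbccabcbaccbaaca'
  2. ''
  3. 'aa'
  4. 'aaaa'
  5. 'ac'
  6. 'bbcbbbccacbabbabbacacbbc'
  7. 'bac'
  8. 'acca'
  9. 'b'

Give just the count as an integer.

5

1 → no match
2 → match
3 → match
4 → match
5 → match
6 → no match
7 → match
8 → no match
9 → no match
Total matched: 5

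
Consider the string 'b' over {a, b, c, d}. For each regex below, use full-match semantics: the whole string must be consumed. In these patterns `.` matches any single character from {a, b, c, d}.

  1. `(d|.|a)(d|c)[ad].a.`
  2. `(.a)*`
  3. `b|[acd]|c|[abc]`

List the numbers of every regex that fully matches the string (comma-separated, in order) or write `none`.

3

1 → no match
2 → no match
3 → match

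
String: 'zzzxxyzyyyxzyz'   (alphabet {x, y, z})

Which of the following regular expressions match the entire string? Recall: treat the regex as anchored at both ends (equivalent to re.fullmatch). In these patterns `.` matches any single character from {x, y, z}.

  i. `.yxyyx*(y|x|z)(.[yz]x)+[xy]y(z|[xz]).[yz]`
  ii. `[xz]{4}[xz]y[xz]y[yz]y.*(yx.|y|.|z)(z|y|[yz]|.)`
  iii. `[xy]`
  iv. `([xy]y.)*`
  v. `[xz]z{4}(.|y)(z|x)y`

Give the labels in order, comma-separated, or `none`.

ii

i → no match
ii → match
iii → no match
iv → no match
v → no match — must end with 'y'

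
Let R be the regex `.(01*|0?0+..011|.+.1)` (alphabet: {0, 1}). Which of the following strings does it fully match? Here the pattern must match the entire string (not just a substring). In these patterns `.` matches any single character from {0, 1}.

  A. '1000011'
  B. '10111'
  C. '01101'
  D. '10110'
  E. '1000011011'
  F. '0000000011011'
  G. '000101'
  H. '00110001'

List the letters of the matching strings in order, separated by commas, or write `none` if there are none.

A, B, C, E, F, G, H

A → match
B → match
C → match
D → no match
E → match
F → match
G → match
H → match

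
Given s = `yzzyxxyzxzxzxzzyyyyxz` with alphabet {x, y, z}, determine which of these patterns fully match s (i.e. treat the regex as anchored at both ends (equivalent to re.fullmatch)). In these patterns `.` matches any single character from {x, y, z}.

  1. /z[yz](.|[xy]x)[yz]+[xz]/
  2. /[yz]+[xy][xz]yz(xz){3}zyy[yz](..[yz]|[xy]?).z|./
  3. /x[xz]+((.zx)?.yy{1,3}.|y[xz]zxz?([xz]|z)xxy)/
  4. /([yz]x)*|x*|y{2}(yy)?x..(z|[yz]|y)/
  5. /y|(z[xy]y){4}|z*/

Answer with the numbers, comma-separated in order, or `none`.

1 → no match — must start with `z`
2 → match
3 → no match — must start with `x`
4 → no match
5 → no match

2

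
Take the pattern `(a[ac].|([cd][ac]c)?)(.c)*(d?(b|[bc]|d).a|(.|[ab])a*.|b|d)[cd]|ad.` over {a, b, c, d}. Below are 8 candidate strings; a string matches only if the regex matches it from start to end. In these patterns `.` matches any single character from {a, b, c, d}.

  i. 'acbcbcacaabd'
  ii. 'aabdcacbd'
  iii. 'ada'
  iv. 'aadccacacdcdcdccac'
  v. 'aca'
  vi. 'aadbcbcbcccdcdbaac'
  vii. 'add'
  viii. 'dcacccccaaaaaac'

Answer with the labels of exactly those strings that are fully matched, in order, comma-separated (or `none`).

i, ii, iii, iv, vi, vii, viii

i → match
ii → match
iii → match
iv → match
v → no match
vi → match
vii → match
viii → match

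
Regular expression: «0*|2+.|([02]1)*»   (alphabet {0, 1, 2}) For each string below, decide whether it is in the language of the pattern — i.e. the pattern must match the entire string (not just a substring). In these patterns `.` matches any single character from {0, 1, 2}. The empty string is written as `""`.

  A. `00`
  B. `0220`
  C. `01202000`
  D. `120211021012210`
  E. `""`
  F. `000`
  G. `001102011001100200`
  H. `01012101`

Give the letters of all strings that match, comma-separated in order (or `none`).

A → match
B → no match
C → no match
D → no match
E → match
F → match
G → no match
H → match

A, E, F, H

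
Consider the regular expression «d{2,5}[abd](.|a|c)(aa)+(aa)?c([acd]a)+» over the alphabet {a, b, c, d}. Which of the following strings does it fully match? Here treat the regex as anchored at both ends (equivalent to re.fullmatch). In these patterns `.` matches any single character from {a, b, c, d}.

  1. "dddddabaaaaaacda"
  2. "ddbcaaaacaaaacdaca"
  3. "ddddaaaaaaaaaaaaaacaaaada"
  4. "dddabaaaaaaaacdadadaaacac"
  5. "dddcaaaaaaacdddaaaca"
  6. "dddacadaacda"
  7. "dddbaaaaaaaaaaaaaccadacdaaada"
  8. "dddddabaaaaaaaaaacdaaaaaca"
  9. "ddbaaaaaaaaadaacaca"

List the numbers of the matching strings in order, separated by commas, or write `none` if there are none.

1 → match
2 → no match
3 → match
4 → no match — must end with "a"
5 → no match
6 → no match
7 → no match
8 → match
9 → no match

1, 3, 8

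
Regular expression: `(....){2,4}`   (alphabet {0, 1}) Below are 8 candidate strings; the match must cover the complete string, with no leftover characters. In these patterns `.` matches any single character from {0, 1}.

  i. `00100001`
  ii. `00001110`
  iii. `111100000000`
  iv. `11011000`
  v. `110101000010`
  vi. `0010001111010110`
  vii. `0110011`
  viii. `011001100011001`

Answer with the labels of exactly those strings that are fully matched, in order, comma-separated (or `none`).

i → match
ii → match
iii → match
iv → match
v → match
vi → match
vii → no match
viii → no match

i, ii, iii, iv, v, vi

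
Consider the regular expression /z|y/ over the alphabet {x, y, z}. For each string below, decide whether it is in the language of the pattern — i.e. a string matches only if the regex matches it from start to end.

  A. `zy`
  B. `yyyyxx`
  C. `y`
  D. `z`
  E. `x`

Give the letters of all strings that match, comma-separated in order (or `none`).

A → no match
B → no match
C → match
D → match
E → no match

C, D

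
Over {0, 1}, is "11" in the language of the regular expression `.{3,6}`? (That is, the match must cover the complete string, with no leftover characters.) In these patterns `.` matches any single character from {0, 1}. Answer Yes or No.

No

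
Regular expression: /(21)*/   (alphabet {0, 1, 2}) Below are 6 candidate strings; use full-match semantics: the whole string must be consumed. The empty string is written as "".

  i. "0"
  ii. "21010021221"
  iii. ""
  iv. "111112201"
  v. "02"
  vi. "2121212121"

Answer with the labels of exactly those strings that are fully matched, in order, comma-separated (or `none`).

i. "0" → no match
ii. "21010021221" → no match
iii. "" → match
iv. "111112201" → no match
v. "02" → no match
vi. "2121212121" → match

iii, vi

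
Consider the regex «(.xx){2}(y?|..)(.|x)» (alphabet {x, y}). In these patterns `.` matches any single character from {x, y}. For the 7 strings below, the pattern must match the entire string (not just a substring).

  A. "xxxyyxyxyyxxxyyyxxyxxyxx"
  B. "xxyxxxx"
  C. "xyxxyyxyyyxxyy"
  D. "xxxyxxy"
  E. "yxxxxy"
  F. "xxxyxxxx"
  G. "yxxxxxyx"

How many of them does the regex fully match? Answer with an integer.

2

A → no match
B → no match
C → no match
D → match
E → no match
F → no match
G → match
Total matched: 2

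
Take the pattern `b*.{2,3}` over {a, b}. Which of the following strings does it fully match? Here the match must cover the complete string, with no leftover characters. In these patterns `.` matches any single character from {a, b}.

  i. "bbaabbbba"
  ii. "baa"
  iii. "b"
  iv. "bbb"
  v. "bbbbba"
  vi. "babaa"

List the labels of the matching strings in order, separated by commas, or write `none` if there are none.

ii, iv, v

i → no match
ii → match
iii → no match
iv → match
v → match
vi → no match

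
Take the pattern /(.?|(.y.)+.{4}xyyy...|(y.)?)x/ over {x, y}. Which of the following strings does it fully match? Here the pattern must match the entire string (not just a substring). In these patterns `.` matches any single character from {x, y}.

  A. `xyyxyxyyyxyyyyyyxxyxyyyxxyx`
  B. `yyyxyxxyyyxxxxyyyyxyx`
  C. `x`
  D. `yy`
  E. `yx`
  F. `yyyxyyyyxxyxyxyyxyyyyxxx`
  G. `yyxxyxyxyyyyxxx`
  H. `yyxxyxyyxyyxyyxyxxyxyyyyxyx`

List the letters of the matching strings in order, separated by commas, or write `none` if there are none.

A → match
B → match
C → match
D → no match — must end with `x`
E → match
F → match
G → match
H → match

A, B, C, E, F, G, H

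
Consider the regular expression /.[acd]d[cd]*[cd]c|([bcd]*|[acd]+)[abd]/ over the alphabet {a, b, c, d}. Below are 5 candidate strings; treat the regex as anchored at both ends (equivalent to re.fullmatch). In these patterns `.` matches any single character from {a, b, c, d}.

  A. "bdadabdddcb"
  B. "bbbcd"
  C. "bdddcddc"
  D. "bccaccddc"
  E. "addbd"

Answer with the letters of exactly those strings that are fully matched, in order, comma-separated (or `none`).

A. "bdadabdddcb" → no match
B. "bbbcd" → match
C. "bdddcddc" → match
D. "bccaccddc" → no match
E. "addbd" → no match

B, C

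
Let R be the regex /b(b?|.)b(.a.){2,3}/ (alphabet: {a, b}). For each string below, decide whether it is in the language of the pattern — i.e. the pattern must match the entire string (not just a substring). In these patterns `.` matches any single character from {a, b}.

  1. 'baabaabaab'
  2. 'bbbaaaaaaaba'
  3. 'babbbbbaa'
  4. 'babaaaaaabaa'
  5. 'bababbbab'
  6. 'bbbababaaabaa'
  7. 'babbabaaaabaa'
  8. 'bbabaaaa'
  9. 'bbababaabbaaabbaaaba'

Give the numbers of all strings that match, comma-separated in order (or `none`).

1 → no match
2 → no match
3 → no match
4 → match
5 → no match
6 → no match
7 → no match
8 → no match
9 → no match

4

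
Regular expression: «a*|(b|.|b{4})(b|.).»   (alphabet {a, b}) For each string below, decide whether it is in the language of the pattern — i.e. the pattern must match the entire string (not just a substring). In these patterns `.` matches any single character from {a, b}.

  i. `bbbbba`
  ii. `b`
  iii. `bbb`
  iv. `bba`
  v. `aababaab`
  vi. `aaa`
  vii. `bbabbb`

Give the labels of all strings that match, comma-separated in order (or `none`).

i. `bbbbba` → match
ii. `b` → no match
iii. `bbb` → match
iv. `bba` → match
v. `aababaab` → no match
vi. `aaa` → match
vii. `bbabbb` → no match

i, iii, iv, vi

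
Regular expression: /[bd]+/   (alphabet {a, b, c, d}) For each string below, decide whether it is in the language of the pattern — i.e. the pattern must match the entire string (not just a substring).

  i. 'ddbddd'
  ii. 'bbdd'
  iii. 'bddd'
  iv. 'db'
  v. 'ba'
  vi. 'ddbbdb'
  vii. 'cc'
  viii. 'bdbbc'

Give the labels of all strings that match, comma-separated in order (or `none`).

i, ii, iii, iv, vi

i → match
ii → match
iii → match
iv → match
v → no match
vi → match
vii → no match
viii → no match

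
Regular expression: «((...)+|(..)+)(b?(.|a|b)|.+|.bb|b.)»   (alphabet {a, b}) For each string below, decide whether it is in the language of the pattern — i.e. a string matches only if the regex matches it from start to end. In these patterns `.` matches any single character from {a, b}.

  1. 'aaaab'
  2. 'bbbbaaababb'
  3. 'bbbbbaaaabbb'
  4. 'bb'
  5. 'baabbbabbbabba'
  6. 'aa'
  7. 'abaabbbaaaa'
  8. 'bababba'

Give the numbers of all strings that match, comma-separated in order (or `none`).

1, 2, 3, 5, 7, 8

1. 'aaaab' → match
2. 'bbbbaaababb' → match
3. 'bbbbbaaaabbb' → match
4. 'bb' → no match
5 → match
6. 'aa' → no match
7. 'abaabbbaaaa' → match
8. 'bababba' → match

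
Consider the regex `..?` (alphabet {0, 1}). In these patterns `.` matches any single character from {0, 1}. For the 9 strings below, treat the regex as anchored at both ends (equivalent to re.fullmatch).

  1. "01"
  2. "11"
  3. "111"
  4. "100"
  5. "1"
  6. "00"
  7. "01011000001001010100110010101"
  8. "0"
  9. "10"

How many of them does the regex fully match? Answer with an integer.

6

1 → match
2 → match
3 → no match
4 → no match
5 → match
6 → match
7 → no match
8 → match
9 → match
Total matched: 6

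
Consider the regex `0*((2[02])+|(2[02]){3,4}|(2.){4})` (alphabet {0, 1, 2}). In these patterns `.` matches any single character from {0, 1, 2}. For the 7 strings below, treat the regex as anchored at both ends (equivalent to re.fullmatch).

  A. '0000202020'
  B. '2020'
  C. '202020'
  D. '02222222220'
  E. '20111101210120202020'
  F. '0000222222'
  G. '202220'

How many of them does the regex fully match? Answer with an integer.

A → match
B → match
C → match
D → match
E → no match
F → match
G → match
Total matched: 6

6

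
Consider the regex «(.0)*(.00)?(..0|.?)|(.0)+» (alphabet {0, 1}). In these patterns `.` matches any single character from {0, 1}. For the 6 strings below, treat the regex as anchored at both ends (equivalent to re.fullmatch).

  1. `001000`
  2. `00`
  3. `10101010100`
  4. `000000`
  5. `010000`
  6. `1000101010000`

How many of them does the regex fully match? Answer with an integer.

1 → match
2 → match
3 → match
4 → match
5 → no match
6 → match
Total matched: 5

5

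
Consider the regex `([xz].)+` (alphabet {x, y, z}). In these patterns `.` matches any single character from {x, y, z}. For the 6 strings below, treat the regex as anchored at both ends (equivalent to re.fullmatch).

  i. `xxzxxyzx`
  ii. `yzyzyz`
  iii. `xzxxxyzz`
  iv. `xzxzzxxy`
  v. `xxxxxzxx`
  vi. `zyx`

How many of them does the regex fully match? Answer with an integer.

4

i → match
ii → no match
iii → match
iv → match
v → match
vi → no match
Total matched: 4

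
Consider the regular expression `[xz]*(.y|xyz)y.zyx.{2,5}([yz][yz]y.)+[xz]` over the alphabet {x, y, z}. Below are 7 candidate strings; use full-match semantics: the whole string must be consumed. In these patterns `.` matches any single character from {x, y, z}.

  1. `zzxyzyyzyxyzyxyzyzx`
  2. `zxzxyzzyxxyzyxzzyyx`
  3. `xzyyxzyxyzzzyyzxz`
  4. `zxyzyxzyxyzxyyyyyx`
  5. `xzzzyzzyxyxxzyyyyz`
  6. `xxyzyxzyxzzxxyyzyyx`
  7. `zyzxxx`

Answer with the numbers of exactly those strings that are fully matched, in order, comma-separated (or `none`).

1, 4, 6

1 → match
2 → no match
3 → no match
4 → match
5 → no match
6 → match
7 → no match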